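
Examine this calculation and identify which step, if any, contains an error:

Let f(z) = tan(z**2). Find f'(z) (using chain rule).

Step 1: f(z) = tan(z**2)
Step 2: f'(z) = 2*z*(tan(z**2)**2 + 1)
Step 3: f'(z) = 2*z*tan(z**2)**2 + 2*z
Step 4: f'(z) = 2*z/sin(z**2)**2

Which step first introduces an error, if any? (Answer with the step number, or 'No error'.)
Step 4

Step 4 is incorrect due to a wrong trig function.
The step shows: 2*z/sin(z**2)**2
The correct value should be: 2*z/cos(z**2)**2

Explanation: cos(z**2) was incorrectly written as sin(z**2): the term 2*z/cos(z**2)**2 was incorrectly written as 2*z/sin(z**2)**2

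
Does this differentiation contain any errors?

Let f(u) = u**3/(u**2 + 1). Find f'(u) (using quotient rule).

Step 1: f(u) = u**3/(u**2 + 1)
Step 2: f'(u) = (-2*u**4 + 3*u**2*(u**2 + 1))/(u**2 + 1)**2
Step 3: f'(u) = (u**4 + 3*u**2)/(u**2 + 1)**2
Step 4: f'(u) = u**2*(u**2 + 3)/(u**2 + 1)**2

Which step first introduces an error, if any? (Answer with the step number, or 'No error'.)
No error

All steps in this derivation are correct.
The final answer f'(u) = u**2*(u**2 + 3)/(u**2 + 1)**2 is valid.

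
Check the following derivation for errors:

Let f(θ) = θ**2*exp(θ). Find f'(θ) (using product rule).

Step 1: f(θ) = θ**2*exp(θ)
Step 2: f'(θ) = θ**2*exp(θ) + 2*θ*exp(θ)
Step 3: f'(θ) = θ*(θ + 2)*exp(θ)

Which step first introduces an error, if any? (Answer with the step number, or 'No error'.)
No error

All steps in this derivation are correct.
The final answer f'(θ) = θ*(θ + 2)*exp(θ) is valid.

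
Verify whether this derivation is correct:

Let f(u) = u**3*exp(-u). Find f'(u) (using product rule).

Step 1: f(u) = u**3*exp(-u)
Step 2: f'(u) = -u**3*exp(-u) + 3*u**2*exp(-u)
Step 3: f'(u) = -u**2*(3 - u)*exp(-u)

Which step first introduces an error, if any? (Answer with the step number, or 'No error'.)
Step 3

Step 3 is incorrect due to a sign flip.
The step shows: -u**2*(3 - u)*exp(-u)
The correct value should be: u**2*(3 - u)*exp(-u)

Explanation: The sign of the whole expression was flipped: the term u**2*(3 - u)*exp(-u) was incorrectly written as -u**2*(3 - u)*exp(-u)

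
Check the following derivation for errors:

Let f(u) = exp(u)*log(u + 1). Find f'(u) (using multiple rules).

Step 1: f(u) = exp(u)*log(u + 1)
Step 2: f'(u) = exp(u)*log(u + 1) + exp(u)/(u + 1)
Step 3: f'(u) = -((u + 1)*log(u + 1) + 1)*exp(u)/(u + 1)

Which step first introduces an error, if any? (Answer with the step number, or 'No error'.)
Step 3

Step 3 is incorrect due to a sign flip.
The step shows: -((u + 1)*log(u + 1) + 1)*exp(u)/(u + 1)
The correct value should be: ((u + 1)*log(u + 1) + 1)*exp(u)/(u + 1)

Explanation: The sign of the whole expression was flipped: the term ((u + 1)*log(u + 1) + 1)*exp(u)/(u + 1) was incorrectly written as -((u + 1)*log(u + 1) + 1)*exp(u)/(u + 1)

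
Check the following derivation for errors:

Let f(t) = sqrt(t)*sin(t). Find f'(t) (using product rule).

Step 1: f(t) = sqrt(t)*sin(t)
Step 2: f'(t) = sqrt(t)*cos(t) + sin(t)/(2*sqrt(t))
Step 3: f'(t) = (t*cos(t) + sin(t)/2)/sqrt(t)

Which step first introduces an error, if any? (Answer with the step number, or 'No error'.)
No error

All steps in this derivation are correct.
The final answer f'(t) = (t*cos(t) + sin(t)/2)/sqrt(t) is valid.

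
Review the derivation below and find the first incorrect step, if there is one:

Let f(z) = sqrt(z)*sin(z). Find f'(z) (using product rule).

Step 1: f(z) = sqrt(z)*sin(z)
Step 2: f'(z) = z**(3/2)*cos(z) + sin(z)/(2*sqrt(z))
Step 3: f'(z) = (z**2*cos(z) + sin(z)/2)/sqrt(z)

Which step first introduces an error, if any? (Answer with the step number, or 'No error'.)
Step 2

Step 2 is incorrect due to a wrong exponent.
The step shows: z**(3/2)*cos(z) + sin(z)/(2*sqrt(z))
The correct value should be: sqrt(z)*cos(z) + sin(z)/(2*sqrt(z))

Explanation: The exponent 1/2 on z was incorrectly written as 3/2: the term sqrt(z)*cos(z) was incorrectly written as z**(3/2)*cos(z)
The later steps are derived from this incorrect expression, so the error originates in Step 2.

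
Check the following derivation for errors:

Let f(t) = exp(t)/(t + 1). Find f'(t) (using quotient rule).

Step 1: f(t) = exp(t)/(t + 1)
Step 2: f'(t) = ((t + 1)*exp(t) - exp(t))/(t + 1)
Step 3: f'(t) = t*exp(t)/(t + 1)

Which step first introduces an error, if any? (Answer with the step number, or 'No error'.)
Step 2

Step 2 is incorrect due to a wrong exponent.
The step shows: ((t + 1)*exp(t) - exp(t))/(t + 1)
The correct value should be: ((t + 1)*exp(t) - exp(t))/(t + 1)**2

Explanation: The exponent -2 on t + 1 was incorrectly written as -1: the term ((t + 1)*exp(t) - exp(t))/(t + 1)**2 was incorrectly written as ((t + 1)*exp(t) - exp(t))/(t + 1)
The later steps are derived from this incorrect expression, so the error originates in Step 2.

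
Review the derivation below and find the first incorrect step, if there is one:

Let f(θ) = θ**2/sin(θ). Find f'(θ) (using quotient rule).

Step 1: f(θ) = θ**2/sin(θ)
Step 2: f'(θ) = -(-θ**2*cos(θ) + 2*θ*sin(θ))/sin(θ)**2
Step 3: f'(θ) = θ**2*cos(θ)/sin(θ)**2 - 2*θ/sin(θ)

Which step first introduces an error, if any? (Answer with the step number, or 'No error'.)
Step 2

Step 2 is incorrect due to a sign flip.
The step shows: -(-θ**2*cos(θ) + 2*θ*sin(θ))/sin(θ)**2
The correct value should be: (-θ**2*cos(θ) + 2*θ*sin(θ))/sin(θ)**2

Explanation: The sign of the whole expression was flipped: the term (-θ**2*cos(θ) + 2*θ*sin(θ))/sin(θ)**2 was incorrectly written as -(-θ**2*cos(θ) + 2*θ*sin(θ))/sin(θ)**2
The later steps are derived from this incorrect expression, so the error originates in Step 2.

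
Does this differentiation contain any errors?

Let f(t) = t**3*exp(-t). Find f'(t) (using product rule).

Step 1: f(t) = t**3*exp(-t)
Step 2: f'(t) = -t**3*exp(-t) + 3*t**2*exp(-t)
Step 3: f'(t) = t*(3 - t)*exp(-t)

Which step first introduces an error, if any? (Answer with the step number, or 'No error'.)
Step 3

Step 3 is incorrect due to a wrong exponent.
The step shows: t*(3 - t)*exp(-t)
The correct value should be: t**2*(3 - t)*exp(-t)

Explanation: The exponent 2 on t was incorrectly written as 1: the term t**2*(3 - t)*exp(-t) was incorrectly written as t*(3 - t)*exp(-t)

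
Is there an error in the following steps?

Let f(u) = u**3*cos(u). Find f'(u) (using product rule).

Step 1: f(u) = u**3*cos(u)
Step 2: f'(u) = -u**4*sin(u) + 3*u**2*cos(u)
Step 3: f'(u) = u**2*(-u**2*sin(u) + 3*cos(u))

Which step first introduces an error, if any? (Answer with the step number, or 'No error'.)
Step 2

Step 2 is incorrect due to a wrong exponent.
The step shows: -u**4*sin(u) + 3*u**2*cos(u)
The correct value should be: -u**3*sin(u) + 3*u**2*cos(u)

Explanation: The exponent 3 on u was incorrectly written as 4: the term -u**3*sin(u) was incorrectly written as -u**4*sin(u)
The later steps are derived from this incorrect expression, so the error originates in Step 2.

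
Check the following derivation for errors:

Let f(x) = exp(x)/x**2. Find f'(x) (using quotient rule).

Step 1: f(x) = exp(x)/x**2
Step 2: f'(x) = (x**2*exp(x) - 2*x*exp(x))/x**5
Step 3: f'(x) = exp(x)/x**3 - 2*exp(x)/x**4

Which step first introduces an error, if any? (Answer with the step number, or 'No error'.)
Step 2

Step 2 is incorrect due to a wrong exponent.
The step shows: (x**2*exp(x) - 2*x*exp(x))/x**5
The correct value should be: (x**2*exp(x) - 2*x*exp(x))/x**4

Explanation: The exponent -4 on x was incorrectly written as -5: the term (x**2*exp(x) - 2*x*exp(x))/x**4 was incorrectly written as (x**2*exp(x) - 2*x*exp(x))/x**5
The later steps are derived from this incorrect expression, so the error originates in Step 2.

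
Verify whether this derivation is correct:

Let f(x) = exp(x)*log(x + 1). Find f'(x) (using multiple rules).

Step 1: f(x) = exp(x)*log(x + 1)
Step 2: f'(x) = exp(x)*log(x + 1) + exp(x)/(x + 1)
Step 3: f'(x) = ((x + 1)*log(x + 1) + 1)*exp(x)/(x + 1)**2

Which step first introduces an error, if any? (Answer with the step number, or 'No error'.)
Step 3

Step 3 is incorrect due to a wrong exponent.
The step shows: ((x + 1)*log(x + 1) + 1)*exp(x)/(x + 1)**2
The correct value should be: ((x + 1)*log(x + 1) + 1)*exp(x)/(x + 1)

Explanation: The exponent -1 on x + 1 was incorrectly written as -2: the term ((x + 1)*log(x + 1) + 1)*exp(x)/(x + 1) was incorrectly written as ((x + 1)*log(x + 1) + 1)*exp(x)/(x + 1)**2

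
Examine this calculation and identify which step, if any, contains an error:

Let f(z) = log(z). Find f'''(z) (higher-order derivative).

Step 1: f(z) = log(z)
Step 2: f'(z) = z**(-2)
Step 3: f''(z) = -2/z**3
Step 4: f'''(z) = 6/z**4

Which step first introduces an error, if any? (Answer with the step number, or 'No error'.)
Step 2

Step 2 is incorrect due to a wrong exponent.
The step shows: z**(-2)
The correct value should be: 1/z

Explanation: The exponent -1 on z was incorrectly written as -2: the term 1/z was incorrectly written as z**(-2)
The later steps are derived from this incorrect expression, so the error originates in Step 2.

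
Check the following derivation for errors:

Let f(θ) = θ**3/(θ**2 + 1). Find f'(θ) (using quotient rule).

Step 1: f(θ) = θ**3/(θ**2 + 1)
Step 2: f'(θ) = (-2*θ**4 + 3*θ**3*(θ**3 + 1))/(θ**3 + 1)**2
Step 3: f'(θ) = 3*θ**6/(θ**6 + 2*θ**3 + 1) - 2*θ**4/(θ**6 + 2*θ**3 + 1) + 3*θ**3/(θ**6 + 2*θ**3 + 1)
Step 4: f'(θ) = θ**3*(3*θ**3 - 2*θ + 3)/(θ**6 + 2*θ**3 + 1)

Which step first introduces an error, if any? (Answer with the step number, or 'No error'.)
Step 2

Step 2 is incorrect due to a wrong exponent.
The step shows: (-2*θ**4 + 3*θ**3*(θ**3 + 1))/(θ**3 + 1)**2
The correct value should be: (-2*θ**4 + 3*θ**2*(θ**2 + 1))/(θ**2 + 1)**2

Explanation: The exponent 2 on θ was incorrectly written as 3: the term (-2*θ**4 + 3*θ**2*(θ**2 + 1))/(θ**2 + 1)**2 was incorrectly written as (-2*θ**4 + 3*θ**3*(θ**3 + 1))/(θ**3 + 1)**2
The later steps are derived from this incorrect expression, so the error originates in Step 2.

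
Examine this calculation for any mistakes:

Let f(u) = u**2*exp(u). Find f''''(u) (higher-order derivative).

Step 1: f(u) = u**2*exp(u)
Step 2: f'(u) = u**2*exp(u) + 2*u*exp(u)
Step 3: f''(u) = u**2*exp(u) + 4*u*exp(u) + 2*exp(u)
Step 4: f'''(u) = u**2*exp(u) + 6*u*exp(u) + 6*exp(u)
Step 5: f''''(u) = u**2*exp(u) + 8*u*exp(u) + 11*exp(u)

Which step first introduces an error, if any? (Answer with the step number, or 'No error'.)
Step 5

Step 5 is incorrect due to a wrong coefficient.
The step shows: u**2*exp(u) + 8*u*exp(u) + 11*exp(u)
The correct value should be: u**2*exp(u) + 8*u*exp(u) + 12*exp(u)

Explanation: The coefficient 12 was incorrectly written as 11: the term 12*exp(u) was incorrectly written as 11*exp(u)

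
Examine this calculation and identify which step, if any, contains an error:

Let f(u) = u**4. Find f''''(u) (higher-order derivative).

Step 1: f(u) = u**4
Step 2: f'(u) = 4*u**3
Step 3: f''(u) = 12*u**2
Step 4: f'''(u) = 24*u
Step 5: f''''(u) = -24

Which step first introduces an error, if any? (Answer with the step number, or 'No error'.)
Step 5

Step 5 is incorrect due to a sign flip.
The step shows: -24
The correct value should be: 24

Explanation: The sign of the whole expression was flipped: the term 24 was incorrectly written as -24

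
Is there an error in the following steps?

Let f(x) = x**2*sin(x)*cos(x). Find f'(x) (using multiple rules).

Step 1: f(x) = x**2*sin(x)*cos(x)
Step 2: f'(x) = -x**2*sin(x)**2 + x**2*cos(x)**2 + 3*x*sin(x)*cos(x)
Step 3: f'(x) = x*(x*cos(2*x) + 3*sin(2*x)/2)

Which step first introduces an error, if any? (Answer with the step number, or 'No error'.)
Step 2

Step 2 is incorrect due to a wrong coefficient.
The step shows: -x**2*sin(x)**2 + x**2*cos(x)**2 + 3*x*sin(x)*cos(x)
The correct value should be: -x**2*sin(x)**2 + x**2*cos(x)**2 + 2*x*sin(x)*cos(x)

Explanation: The coefficient 2 was incorrectly written as 3: the term 2*x*sin(x)*cos(x) was incorrectly written as 3*x*sin(x)*cos(x)
The later steps are derived from this incorrect expression, so the error originates in Step 2.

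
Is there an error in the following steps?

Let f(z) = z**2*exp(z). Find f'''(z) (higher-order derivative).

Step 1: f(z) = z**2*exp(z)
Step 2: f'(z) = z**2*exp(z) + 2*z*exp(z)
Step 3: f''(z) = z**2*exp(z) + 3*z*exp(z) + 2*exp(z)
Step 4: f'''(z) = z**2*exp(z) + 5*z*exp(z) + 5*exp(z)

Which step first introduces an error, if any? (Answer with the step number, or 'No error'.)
Step 3

Step 3 is incorrect due to a wrong coefficient.
The step shows: z**2*exp(z) + 3*z*exp(z) + 2*exp(z)
The correct value should be: z**2*exp(z) + 4*z*exp(z) + 2*exp(z)

Explanation: The coefficient 4 was incorrectly written as 3: the term 4*z*exp(z) was incorrectly written as 3*z*exp(z)
The later steps are derived from this incorrect expression, so the error originates in Step 3.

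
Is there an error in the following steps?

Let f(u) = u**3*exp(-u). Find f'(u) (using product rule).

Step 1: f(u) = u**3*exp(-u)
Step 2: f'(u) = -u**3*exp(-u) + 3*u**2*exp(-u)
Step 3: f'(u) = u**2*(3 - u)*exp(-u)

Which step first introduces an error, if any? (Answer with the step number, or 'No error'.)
No error

All steps in this derivation are correct.
The final answer f'(u) = u**2*(3 - u)*exp(-u) is valid.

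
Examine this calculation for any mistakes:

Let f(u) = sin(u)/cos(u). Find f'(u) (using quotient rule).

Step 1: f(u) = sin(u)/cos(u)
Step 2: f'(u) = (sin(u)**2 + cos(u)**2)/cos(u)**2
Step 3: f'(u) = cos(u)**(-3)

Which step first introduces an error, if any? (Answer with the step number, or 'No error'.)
Step 3

Step 3 is incorrect due to a wrong exponent.
The step shows: cos(u)**(-3)
The correct value should be: cos(u)**(-2)

Explanation: The exponent -2 on cos(u) was incorrectly written as -3: the term cos(u)**(-2) was incorrectly written as cos(u)**(-3)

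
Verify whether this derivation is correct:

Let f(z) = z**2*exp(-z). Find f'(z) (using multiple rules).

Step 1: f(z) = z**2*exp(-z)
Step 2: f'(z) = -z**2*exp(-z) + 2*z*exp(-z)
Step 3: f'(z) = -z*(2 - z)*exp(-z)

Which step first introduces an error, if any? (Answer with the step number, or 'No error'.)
Step 3

Step 3 is incorrect due to a sign flip.
The step shows: -z*(2 - z)*exp(-z)
The correct value should be: z*(2 - z)*exp(-z)

Explanation: The sign of the whole expression was flipped: the term z*(2 - z)*exp(-z) was incorrectly written as -z*(2 - z)*exp(-z)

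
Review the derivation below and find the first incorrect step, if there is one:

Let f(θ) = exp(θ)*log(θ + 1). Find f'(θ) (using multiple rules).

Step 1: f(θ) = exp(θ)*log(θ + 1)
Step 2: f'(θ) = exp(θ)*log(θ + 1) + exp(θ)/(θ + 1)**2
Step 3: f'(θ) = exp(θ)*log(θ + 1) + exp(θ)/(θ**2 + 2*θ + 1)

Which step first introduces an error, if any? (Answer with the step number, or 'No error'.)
Step 2

Step 2 is incorrect due to a wrong exponent.
The step shows: exp(θ)*log(θ + 1) + exp(θ)/(θ + 1)**2
The correct value should be: exp(θ)*log(θ + 1) + exp(θ)/(θ + 1)

Explanation: The exponent -1 on θ + 1 was incorrectly written as -2: the term exp(θ)/(θ + 1) was incorrectly written as exp(θ)/(θ + 1)**2
The later steps are derived from this incorrect expression, so the error originates in Step 2.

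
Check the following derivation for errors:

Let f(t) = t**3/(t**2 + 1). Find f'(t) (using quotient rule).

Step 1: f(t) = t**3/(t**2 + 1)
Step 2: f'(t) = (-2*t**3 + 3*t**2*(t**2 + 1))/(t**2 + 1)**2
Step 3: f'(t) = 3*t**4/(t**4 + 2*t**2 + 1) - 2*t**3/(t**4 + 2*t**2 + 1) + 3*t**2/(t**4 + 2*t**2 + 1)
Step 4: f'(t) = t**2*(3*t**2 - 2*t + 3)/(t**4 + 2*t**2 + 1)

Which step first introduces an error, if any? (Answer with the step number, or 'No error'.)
Step 2

Step 2 is incorrect due to a wrong exponent.
The step shows: (-2*t**3 + 3*t**2*(t**2 + 1))/(t**2 + 1)**2
The correct value should be: (-2*t**4 + 3*t**2*(t**2 + 1))/(t**2 + 1)**2

Explanation: The exponent 4 on t was incorrectly written as 3: the term (-2*t**4 + 3*t**2*(t**2 + 1))/(t**2 + 1)**2 was incorrectly written as (-2*t**3 + 3*t**2*(t**2 + 1))/(t**2 + 1)**2
The later steps are derived from this incorrect expression, so the error originates in Step 2.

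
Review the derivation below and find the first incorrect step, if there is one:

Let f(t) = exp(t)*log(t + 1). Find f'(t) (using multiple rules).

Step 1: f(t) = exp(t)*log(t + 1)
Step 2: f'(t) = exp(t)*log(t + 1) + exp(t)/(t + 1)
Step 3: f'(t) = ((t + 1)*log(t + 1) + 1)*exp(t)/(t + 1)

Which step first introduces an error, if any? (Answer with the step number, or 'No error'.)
No error

All steps in this derivation are correct.
The final answer f'(t) = ((t + 1)*log(t + 1) + 1)*exp(t)/(t + 1) is valid.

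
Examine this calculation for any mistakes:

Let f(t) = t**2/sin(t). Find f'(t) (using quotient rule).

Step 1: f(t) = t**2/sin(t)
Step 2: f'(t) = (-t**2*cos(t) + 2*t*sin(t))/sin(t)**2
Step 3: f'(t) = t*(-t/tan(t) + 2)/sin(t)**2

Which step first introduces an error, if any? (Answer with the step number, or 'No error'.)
Step 3

Step 3 is incorrect due to a wrong exponent.
The step shows: t*(-t/tan(t) + 2)/sin(t)**2
The correct value should be: t*(-t/tan(t) + 2)/sin(t)

Explanation: The exponent -1 on sin(t) was incorrectly written as -2: the term t*(-t/tan(t) + 2)/sin(t) was incorrectly written as t*(-t/tan(t) + 2)/sin(t)**2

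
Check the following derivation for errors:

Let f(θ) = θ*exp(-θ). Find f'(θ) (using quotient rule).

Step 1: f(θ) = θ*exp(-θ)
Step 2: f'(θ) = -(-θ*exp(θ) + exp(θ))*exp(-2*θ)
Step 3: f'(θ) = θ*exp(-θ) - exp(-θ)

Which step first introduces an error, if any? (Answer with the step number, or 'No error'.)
Step 2

Step 2 is incorrect due to a sign flip.
The step shows: -(-θ*exp(θ) + exp(θ))*exp(-2*θ)
The correct value should be: (-θ*exp(θ) + exp(θ))*exp(-2*θ)

Explanation: The sign of the whole expression was flipped: the term (-θ*exp(θ) + exp(θ))*exp(-2*θ) was incorrectly written as -(-θ*exp(θ) + exp(θ))*exp(-2*θ)
The later steps are derived from this incorrect expression, so the error originates in Step 2.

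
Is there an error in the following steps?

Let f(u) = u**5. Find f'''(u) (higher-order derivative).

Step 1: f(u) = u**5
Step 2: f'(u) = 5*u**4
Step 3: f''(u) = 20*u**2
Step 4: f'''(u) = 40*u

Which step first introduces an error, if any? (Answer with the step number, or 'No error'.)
Step 3

Step 3 is incorrect due to a wrong exponent.
The step shows: 20*u**2
The correct value should be: 20*u**3

Explanation: The exponent 3 on u was incorrectly written as 2: the term 20*u**3 was incorrectly written as 20*u**2
The later steps are derived from this incorrect expression, so the error originates in Step 3.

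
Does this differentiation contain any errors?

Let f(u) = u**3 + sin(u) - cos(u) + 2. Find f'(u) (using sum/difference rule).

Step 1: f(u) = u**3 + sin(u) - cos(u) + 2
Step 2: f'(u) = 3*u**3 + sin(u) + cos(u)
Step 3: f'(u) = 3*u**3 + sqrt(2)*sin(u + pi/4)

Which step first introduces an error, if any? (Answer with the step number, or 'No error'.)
Step 2

Step 2 is incorrect due to a wrong exponent.
The step shows: 3*u**3 + sin(u) + cos(u)
The correct value should be: 3*u**2 + sin(u) + cos(u)

Explanation: The exponent 2 on u was incorrectly written as 3: the term 3*u**2 was incorrectly written as 3*u**3
The later steps are derived from this incorrect expression, so the error originates in Step 2.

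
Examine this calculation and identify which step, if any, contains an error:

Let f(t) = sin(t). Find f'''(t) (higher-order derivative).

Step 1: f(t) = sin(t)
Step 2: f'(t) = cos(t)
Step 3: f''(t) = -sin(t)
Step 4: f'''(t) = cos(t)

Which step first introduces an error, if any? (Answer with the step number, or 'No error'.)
Step 4

Step 4 is incorrect due to a sign flip.
The step shows: cos(t)
The correct value should be: -cos(t)

Explanation: The sign of the whole expression was flipped: the term -cos(t) was incorrectly written as cos(t)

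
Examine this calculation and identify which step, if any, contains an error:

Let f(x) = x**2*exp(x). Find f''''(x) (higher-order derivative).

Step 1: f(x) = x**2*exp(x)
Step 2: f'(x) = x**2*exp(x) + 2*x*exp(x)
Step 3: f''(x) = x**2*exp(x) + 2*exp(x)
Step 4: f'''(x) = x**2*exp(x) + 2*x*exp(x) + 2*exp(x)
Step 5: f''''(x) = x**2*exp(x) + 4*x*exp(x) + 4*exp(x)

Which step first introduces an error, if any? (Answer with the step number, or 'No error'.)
Step 3

Step 3 is incorrect due to a dropped term.
The step shows: x**2*exp(x) + 2*exp(x)
The correct value should be: x**2*exp(x) + 4*x*exp(x) + 2*exp(x)

Explanation: A term was dropped: the term 4*x*exp(x) was incorrectly omitted
The later steps are derived from this incorrect expression, so the error originates in Step 3.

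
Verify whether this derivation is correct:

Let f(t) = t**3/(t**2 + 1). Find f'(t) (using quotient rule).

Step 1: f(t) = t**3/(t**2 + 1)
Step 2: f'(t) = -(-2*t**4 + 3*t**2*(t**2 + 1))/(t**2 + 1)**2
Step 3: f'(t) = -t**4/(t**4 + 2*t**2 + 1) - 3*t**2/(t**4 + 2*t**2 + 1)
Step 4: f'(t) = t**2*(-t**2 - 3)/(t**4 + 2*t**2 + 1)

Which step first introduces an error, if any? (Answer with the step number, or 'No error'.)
Step 2

Step 2 is incorrect due to a sign flip.
The step shows: -(-2*t**4 + 3*t**2*(t**2 + 1))/(t**2 + 1)**2
The correct value should be: (-2*t**4 + 3*t**2*(t**2 + 1))/(t**2 + 1)**2

Explanation: The sign of the whole expression was flipped: the term (-2*t**4 + 3*t**2*(t**2 + 1))/(t**2 + 1)**2 was incorrectly written as -(-2*t**4 + 3*t**2*(t**2 + 1))/(t**2 + 1)**2
The later steps are derived from this incorrect expression, so the error originates in Step 2.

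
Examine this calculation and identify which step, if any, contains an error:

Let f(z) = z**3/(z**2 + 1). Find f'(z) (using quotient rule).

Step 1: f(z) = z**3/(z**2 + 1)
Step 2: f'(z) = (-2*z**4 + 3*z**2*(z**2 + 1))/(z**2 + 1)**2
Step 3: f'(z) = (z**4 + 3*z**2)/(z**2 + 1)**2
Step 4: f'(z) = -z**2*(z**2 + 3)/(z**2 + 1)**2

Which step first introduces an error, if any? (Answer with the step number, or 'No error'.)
Step 4

Step 4 is incorrect due to a sign flip.
The step shows: -z**2*(z**2 + 3)/(z**2 + 1)**2
The correct value should be: z**2*(z**2 + 3)/(z**2 + 1)**2

Explanation: The sign of the whole expression was flipped: the term z**2*(z**2 + 3)/(z**2 + 1)**2 was incorrectly written as -z**2*(z**2 + 3)/(z**2 + 1)**2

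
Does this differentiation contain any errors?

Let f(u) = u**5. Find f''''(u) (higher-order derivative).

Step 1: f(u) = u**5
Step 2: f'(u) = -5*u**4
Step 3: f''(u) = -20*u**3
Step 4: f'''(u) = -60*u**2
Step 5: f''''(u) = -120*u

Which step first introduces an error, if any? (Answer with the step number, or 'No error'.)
Step 2

Step 2 is incorrect due to a sign flip.
The step shows: -5*u**4
The correct value should be: 5*u**4

Explanation: The sign of the whole expression was flipped: the term 5*u**4 was incorrectly written as -5*u**4
The later steps are derived from this incorrect expression, so the error originates in Step 2.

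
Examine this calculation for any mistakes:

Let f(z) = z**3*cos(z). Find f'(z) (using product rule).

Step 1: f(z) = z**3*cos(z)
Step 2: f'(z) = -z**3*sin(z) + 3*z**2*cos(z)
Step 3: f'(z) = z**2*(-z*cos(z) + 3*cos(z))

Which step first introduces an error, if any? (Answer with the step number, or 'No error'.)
Step 3

Step 3 is incorrect due to a wrong trig function.
The step shows: z**2*(-z*cos(z) + 3*cos(z))
The correct value should be: z**2*(-z*sin(z) + 3*cos(z))

Explanation: sin(z) was incorrectly written as cos(z): the term z**2*(-z*sin(z) + 3*cos(z)) was incorrectly written as z**2*(-z*cos(z) + 3*cos(z))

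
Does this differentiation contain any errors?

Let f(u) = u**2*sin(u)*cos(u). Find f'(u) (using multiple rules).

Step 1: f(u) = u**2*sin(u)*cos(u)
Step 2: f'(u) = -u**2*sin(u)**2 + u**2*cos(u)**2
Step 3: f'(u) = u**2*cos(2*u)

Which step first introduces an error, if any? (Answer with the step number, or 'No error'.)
Step 2

Step 2 is incorrect due to a dropped term.
The step shows: -u**2*sin(u)**2 + u**2*cos(u)**2
The correct value should be: -u**2*sin(u)**2 + u**2*cos(u)**2 + 2*u*sin(u)*cos(u)

Explanation: A term was dropped: the term 2*u*sin(u)*cos(u) was incorrectly omitted
The later steps are derived from this incorrect expression, so the error originates in Step 2.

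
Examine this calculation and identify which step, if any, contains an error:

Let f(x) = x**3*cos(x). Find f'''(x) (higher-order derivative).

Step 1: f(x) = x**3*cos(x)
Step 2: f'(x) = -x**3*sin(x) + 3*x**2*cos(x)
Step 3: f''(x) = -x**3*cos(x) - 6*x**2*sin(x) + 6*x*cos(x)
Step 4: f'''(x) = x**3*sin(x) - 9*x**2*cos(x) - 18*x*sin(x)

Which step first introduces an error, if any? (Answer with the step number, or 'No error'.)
Step 4

Step 4 is incorrect due to a dropped term.
The step shows: x**3*sin(x) - 9*x**2*cos(x) - 18*x*sin(x)
The correct value should be: x**3*sin(x) - 9*x**2*cos(x) - 18*x*sin(x) + 6*cos(x)

Explanation: A term was dropped: the term 6*cos(x) was incorrectly omitted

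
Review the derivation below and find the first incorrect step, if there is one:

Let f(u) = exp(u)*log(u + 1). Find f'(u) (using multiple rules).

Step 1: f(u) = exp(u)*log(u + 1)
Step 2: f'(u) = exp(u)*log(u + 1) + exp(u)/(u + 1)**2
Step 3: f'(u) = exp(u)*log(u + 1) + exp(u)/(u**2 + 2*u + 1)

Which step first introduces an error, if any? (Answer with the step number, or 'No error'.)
Step 2

Step 2 is incorrect due to a wrong exponent.
The step shows: exp(u)*log(u + 1) + exp(u)/(u + 1)**2
The correct value should be: exp(u)*log(u + 1) + exp(u)/(u + 1)

Explanation: The exponent -1 on u + 1 was incorrectly written as -2: the term exp(u)/(u + 1) was incorrectly written as exp(u)/(u + 1)**2
The later steps are derived from this incorrect expression, so the error originates in Step 2.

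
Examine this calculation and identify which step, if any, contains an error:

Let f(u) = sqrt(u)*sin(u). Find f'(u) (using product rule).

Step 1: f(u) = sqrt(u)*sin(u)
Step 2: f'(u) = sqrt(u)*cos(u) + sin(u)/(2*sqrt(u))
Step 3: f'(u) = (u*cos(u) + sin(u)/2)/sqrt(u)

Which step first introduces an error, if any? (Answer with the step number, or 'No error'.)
No error

All steps in this derivation are correct.
The final answer f'(u) = (u*cos(u) + sin(u)/2)/sqrt(u) is valid.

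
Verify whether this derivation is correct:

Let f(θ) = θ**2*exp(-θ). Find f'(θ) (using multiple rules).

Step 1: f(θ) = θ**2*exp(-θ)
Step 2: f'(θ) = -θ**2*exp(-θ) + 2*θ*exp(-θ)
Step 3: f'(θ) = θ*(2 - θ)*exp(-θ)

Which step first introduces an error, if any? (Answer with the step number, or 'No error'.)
No error

All steps in this derivation are correct.
The final answer f'(θ) = θ*(2 - θ)*exp(-θ) is valid.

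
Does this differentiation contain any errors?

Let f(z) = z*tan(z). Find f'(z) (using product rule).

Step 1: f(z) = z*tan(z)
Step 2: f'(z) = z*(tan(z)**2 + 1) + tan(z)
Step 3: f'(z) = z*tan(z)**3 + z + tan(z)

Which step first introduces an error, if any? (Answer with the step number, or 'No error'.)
Step 3

Step 3 is incorrect due to a wrong exponent.
The step shows: z*tan(z)**3 + z + tan(z)
The correct value should be: z*tan(z)**2 + z + tan(z)

Explanation: The exponent 2 on tan(z) was incorrectly written as 3: the term z*tan(z)**2 was incorrectly written as z*tan(z)**3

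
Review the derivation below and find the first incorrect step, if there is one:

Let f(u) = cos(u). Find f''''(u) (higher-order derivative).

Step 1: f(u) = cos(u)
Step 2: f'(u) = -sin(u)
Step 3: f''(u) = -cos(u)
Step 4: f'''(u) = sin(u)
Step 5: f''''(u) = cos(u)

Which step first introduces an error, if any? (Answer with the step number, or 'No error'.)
No error

All steps in this derivation are correct.
The final answer f''''(u) = cos(u) is valid.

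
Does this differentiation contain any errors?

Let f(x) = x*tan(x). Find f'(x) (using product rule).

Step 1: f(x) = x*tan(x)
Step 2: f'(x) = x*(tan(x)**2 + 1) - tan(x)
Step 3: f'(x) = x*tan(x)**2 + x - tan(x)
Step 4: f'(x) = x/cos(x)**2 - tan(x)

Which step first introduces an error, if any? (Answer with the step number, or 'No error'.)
Step 2

Step 2 is incorrect due to a sign flip.
The step shows: x*(tan(x)**2 + 1) - tan(x)
The correct value should be: x*(tan(x)**2 + 1) + tan(x)

Explanation: The sign of one term was flipped: the term tan(x) was incorrectly written as -tan(x)
The later steps are derived from this incorrect expression, so the error originates in Step 2.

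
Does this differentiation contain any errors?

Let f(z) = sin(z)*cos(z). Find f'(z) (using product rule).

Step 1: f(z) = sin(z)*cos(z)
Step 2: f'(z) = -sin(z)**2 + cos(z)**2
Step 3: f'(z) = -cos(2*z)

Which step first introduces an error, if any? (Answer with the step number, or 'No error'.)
Step 3

Step 3 is incorrect due to a sign flip.
The step shows: -cos(2*z)
The correct value should be: cos(2*z)

Explanation: The sign of the whole expression was flipped: the term cos(2*z) was incorrectly written as -cos(2*z)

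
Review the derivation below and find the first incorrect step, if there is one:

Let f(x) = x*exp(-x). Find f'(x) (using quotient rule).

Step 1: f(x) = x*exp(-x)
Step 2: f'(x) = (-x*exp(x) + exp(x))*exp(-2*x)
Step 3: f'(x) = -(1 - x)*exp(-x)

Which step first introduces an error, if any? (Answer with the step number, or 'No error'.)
Step 3

Step 3 is incorrect due to a sign flip.
The step shows: -(1 - x)*exp(-x)
The correct value should be: (1 - x)*exp(-x)

Explanation: The sign of the whole expression was flipped: the term (1 - x)*exp(-x) was incorrectly written as -(1 - x)*exp(-x)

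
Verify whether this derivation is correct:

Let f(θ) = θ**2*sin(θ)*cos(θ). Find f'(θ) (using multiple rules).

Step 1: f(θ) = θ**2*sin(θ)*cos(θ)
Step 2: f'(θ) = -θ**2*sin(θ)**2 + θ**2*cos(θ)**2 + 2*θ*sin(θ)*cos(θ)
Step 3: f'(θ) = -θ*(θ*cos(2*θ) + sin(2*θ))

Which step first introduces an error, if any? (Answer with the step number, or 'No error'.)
Step 3

Step 3 is incorrect due to a sign flip.
The step shows: -θ*(θ*cos(2*θ) + sin(2*θ))
The correct value should be: θ*(θ*cos(2*θ) + sin(2*θ))

Explanation: The sign of the whole expression was flipped: the term θ*(θ*cos(2*θ) + sin(2*θ)) was incorrectly written as -θ*(θ*cos(2*θ) + sin(2*θ))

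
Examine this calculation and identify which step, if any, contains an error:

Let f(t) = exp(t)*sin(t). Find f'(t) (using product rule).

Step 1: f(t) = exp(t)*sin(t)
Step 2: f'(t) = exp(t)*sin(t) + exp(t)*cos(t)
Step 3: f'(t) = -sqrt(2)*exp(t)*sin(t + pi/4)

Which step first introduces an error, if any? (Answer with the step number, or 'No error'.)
Step 3

Step 3 is incorrect due to a sign flip.
The step shows: -sqrt(2)*exp(t)*sin(t + pi/4)
The correct value should be: sqrt(2)*exp(t)*sin(t + pi/4)

Explanation: The sign of the whole expression was flipped: the term sqrt(2)*exp(t)*sin(t + pi/4) was incorrectly written as -sqrt(2)*exp(t)*sin(t + pi/4)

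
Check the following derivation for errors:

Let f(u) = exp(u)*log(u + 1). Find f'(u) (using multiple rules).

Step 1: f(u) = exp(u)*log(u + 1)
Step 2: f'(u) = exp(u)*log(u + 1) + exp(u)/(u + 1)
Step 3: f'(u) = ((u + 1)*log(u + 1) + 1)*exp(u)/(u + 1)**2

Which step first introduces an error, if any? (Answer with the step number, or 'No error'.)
Step 3

Step 3 is incorrect due to a wrong exponent.
The step shows: ((u + 1)*log(u + 1) + 1)*exp(u)/(u + 1)**2
The correct value should be: ((u + 1)*log(u + 1) + 1)*exp(u)/(u + 1)

Explanation: The exponent -1 on u + 1 was incorrectly written as -2: the term ((u + 1)*log(u + 1) + 1)*exp(u)/(u + 1) was incorrectly written as ((u + 1)*log(u + 1) + 1)*exp(u)/(u + 1)**2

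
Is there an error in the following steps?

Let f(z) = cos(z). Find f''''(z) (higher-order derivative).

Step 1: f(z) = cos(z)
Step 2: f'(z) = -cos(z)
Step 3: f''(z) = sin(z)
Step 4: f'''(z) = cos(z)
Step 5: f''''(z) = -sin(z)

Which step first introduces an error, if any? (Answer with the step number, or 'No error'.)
Step 2

Step 2 is incorrect due to a wrong trig function.
The step shows: -cos(z)
The correct value should be: -sin(z)

Explanation: sin(z) was incorrectly written as cos(z): the term -sin(z) was incorrectly written as -cos(z)
The later steps are derived from this incorrect expression, so the error originates in Step 2.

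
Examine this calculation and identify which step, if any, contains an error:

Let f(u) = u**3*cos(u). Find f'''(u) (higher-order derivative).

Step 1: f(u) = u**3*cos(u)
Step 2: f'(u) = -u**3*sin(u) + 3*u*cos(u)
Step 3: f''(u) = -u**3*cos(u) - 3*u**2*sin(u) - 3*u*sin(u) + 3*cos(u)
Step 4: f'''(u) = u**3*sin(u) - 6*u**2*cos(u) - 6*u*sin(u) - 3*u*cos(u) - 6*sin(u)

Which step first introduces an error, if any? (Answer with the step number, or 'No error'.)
Step 2

Step 2 is incorrect due to a wrong exponent.
The step shows: -u**3*sin(u) + 3*u*cos(u)
The correct value should be: -u**3*sin(u) + 3*u**2*cos(u)

Explanation: The exponent 2 on u was incorrectly written as 1: the term 3*u**2*cos(u) was incorrectly written as 3*u*cos(u)
The later steps are derived from this incorrect expression, so the error originates in Step 2.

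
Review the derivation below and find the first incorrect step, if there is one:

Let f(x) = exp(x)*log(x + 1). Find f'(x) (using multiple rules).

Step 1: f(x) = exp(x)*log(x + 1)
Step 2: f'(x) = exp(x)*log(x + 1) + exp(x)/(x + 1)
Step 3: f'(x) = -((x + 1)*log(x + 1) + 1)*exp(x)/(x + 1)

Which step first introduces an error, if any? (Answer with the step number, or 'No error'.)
Step 3

Step 3 is incorrect due to a sign flip.
The step shows: -((x + 1)*log(x + 1) + 1)*exp(x)/(x + 1)
The correct value should be: ((x + 1)*log(x + 1) + 1)*exp(x)/(x + 1)

Explanation: The sign of the whole expression was flipped: the term ((x + 1)*log(x + 1) + 1)*exp(x)/(x + 1) was incorrectly written as -((x + 1)*log(x + 1) + 1)*exp(x)/(x + 1)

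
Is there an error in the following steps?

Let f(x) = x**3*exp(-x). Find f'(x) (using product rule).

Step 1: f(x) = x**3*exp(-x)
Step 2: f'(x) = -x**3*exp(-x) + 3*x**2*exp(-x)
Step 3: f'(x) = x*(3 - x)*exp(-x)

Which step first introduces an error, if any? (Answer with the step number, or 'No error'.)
Step 3

Step 3 is incorrect due to a wrong exponent.
The step shows: x*(3 - x)*exp(-x)
The correct value should be: x**2*(3 - x)*exp(-x)

Explanation: The exponent 2 on x was incorrectly written as 1: the term x**2*(3 - x)*exp(-x) was incorrectly written as x*(3 - x)*exp(-x)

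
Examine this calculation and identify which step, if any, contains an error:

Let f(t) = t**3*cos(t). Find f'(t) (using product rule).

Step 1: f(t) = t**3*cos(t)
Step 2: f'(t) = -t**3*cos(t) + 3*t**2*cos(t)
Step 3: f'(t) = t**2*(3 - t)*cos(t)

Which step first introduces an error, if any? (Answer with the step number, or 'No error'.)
Step 2

Step 2 is incorrect due to a wrong trig function.
The step shows: -t**3*cos(t) + 3*t**2*cos(t)
The correct value should be: -t**3*sin(t) + 3*t**2*cos(t)

Explanation: sin(t) was incorrectly written as cos(t): the term -t**3*sin(t) was incorrectly written as -t**3*cos(t)
The later steps are derived from this incorrect expression, so the error originates in Step 2.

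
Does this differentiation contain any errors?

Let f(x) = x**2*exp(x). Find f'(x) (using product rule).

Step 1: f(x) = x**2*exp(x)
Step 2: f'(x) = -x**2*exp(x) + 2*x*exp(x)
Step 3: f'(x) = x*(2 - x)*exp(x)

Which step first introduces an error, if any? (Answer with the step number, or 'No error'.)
Step 2

Step 2 is incorrect due to a sign flip.
The step shows: -x**2*exp(x) + 2*x*exp(x)
The correct value should be: x**2*exp(x) + 2*x*exp(x)

Explanation: The sign of one term was flipped: the term x**2*exp(x) was incorrectly written as -x**2*exp(x)
The later steps are derived from this incorrect expression, so the error originates in Step 2.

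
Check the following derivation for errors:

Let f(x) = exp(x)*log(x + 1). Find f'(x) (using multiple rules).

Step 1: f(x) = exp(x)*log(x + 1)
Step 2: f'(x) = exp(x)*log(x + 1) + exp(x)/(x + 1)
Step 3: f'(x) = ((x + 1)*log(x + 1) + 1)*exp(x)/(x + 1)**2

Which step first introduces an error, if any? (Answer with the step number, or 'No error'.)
Step 3

Step 3 is incorrect due to a wrong exponent.
The step shows: ((x + 1)*log(x + 1) + 1)*exp(x)/(x + 1)**2
The correct value should be: ((x + 1)*log(x + 1) + 1)*exp(x)/(x + 1)

Explanation: The exponent -1 on x + 1 was incorrectly written as -2: the term ((x + 1)*log(x + 1) + 1)*exp(x)/(x + 1) was incorrectly written as ((x + 1)*log(x + 1) + 1)*exp(x)/(x + 1)**2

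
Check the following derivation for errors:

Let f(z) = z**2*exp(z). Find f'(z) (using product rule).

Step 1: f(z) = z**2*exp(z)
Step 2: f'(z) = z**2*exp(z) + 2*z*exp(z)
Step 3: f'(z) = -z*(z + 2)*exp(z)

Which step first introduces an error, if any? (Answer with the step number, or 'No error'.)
Step 3

Step 3 is incorrect due to a sign flip.
The step shows: -z*(z + 2)*exp(z)
The correct value should be: z*(z + 2)*exp(z)

Explanation: The sign of the whole expression was flipped: the term z*(z + 2)*exp(z) was incorrectly written as -z*(z + 2)*exp(z)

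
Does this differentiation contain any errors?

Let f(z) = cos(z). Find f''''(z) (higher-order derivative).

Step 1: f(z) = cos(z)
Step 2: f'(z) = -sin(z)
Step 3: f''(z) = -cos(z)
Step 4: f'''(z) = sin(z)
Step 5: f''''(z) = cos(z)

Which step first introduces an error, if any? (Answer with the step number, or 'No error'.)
No error

All steps in this derivation are correct.
The final answer f''''(z) = cos(z) is valid.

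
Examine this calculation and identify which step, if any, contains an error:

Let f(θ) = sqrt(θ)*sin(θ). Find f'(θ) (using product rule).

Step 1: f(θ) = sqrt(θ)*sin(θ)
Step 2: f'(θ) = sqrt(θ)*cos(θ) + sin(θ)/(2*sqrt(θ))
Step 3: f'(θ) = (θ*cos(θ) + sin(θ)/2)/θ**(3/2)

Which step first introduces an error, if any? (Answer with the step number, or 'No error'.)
Step 3

Step 3 is incorrect due to a wrong exponent.
The step shows: (θ*cos(θ) + sin(θ)/2)/θ**(3/2)
The correct value should be: (θ*cos(θ) + sin(θ)/2)/sqrt(θ)

Explanation: The exponent -1/2 on θ was incorrectly written as -3/2: the term (θ*cos(θ) + sin(θ)/2)/sqrt(θ) was incorrectly written as (θ*cos(θ) + sin(θ)/2)/θ**(3/2)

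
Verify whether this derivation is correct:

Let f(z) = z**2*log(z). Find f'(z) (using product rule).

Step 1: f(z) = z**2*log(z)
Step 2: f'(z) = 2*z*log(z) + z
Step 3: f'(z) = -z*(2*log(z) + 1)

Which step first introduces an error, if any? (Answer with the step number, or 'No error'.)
Step 3

Step 3 is incorrect due to a sign flip.
The step shows: -z*(2*log(z) + 1)
The correct value should be: z*(2*log(z) + 1)

Explanation: The sign of the whole expression was flipped: the term z*(2*log(z) + 1) was incorrectly written as -z*(2*log(z) + 1)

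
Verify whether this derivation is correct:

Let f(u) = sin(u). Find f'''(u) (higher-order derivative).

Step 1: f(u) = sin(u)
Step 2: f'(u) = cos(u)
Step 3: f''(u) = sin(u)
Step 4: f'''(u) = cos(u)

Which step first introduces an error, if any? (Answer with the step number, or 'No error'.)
Step 3

Step 3 is incorrect due to a sign flip.
The step shows: sin(u)
The correct value should be: -sin(u)

Explanation: The sign of the whole expression was flipped: the term -sin(u) was incorrectly written as sin(u)
The later steps are derived from this incorrect expression, so the error originates in Step 3.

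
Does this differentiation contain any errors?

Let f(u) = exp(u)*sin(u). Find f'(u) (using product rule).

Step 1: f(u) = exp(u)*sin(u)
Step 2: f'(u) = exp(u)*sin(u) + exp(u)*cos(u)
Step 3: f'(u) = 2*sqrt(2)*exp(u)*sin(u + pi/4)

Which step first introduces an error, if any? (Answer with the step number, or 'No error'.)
Step 3

Step 3 is incorrect due to a wrong exponent.
The step shows: 2*sqrt(2)*exp(u)*sin(u + pi/4)
The correct value should be: sqrt(2)*exp(u)*sin(u + pi/4)

Explanation: The exponent 1/2 on 2 was incorrectly written as 3/2: the term sqrt(2)*exp(u)*sin(u + pi/4) was incorrectly written as 2*sqrt(2)*exp(u)*sin(u + pi/4)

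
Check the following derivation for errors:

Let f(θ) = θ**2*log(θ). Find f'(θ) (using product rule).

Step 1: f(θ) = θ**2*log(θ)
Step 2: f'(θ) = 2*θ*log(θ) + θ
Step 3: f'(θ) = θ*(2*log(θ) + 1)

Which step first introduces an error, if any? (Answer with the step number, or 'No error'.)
No error

All steps in this derivation are correct.
The final answer f'(θ) = θ*(2*log(θ) + 1) is valid.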